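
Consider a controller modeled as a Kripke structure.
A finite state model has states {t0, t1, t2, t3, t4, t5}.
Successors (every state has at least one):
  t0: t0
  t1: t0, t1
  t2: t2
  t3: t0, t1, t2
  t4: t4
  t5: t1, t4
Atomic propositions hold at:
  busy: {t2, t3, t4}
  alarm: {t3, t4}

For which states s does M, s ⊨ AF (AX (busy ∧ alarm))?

Sat(busy ∧ alarm) = {t3, t4}
Sat(AX (busy ∧ alarm)) = {s : every successor in {t3, t4}} = {t4}
AF (AX (busy ∧ alarm)): least fixpoint, start Z0 = {t4}, add states with every successor in Z. Already a fixed point.
Sat(AF (AX (busy ∧ alarm))) = {t4}

{t4}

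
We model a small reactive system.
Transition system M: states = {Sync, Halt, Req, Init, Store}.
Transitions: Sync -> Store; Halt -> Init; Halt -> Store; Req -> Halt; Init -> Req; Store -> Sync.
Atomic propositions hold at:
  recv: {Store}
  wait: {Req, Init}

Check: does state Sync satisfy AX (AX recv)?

Sat(AX recv) = {s : every successor in {Store}} = {Sync}
Sat(AX (AX recv)) = {s : every successor in {Sync}} = {Store}
Sync ∉ Sat(AX (AX recv)) = {Store}, so the formula does not hold at Sync.

No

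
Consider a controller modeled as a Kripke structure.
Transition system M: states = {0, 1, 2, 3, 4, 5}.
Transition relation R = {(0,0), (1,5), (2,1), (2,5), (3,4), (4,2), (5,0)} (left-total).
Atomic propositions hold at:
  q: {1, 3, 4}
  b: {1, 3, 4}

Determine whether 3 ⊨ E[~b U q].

Yes

Sat(~b) = {0, 2, 5}
E[~b U q]: least fixpoint, start Z0 = Sat(q) = {1, 3, 4}, add states in Sat(~b) with some successor in Z. Z1 = {1, 2, 3, 4}; fixed.
Sat(E[~b U q]) = {1, 2, 3, 4}
3 ∈ Sat(E[~b U q]) = {1, 2, 3, 4}, so the formula holds at 3.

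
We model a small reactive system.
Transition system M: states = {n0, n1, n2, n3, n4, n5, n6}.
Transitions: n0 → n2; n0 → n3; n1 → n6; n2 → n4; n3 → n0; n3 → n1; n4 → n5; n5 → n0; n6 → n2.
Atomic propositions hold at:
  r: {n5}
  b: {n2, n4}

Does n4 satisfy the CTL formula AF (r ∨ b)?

Sat(r ∨ b) = {n2, n4, n5}
AF (r ∨ b): least fixpoint, start Z0 = {n2, n4, n5}, add states with every successor in Z. Z1 = {n2, n4, n5, n6}; Z2 = {n1, n2, n4, n5, n6}; fixed.
Sat(AF (r ∨ b)) = {n1, n2, n4, n5, n6}
n4 ∈ Sat(AF (r ∨ b)) = {n1, n2, n4, n5, n6}, so the formula holds at n4.

Yes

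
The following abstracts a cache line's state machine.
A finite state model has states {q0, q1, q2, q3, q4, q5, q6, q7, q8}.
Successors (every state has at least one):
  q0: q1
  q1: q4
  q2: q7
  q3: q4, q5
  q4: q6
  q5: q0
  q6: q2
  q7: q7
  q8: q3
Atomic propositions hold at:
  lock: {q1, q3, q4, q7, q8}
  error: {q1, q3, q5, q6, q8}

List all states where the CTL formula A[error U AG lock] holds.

AG lock: greatest fixpoint, start Z0 = {q1, q3, q4, q7, q8}, keep only states in Sat with every successor in Z. Z1 = {q1, q7, q8}; Z2 = {q7}; fixed.
Sat(AG lock) = {q7}
A[error U AG lock]: least fixpoint, start Z0 = Sat(AG lock) = {q7}, add states in Sat(error) with every successor in Z. Already a fixed point.
Sat(A[error U AG lock]) = {q7}

{q7}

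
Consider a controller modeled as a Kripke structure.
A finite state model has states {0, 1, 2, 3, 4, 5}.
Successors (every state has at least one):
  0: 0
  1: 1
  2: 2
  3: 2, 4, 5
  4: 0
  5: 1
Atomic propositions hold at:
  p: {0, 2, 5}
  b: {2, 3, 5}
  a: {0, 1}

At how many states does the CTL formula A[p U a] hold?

A[p U a]: least fixpoint, start Z0 = Sat(a) = {0, 1}, add states in Sat(p) with every successor in Z. Z1 = {0, 1, 5}; fixed.
Sat(A[p U a]) = {0, 1, 5}
|Sat(A[p U a])| = |{0, 1, 5}| = 3.

3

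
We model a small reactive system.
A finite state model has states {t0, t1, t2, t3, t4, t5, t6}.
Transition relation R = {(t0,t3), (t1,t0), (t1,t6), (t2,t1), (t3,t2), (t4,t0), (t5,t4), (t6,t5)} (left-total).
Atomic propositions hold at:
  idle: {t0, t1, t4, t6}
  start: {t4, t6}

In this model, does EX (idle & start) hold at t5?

Yes

Sat(idle & start) = {t4, t6}
Sat(EX (idle & start)) = {s : some successor in {t4, t6}} = {t1, t5}
t5 ∈ Sat(EX (idle & start)) = {t1, t5}, so the formula holds at t5.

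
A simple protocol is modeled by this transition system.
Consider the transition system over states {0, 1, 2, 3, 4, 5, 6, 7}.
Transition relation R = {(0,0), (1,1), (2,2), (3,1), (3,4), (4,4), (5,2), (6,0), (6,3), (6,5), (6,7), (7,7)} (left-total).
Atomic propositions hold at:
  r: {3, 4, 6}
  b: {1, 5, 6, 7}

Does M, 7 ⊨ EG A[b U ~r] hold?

Sat(~r) = {0, 1, 2, 5, 7}
A[b U ~r]: least fixpoint, start Z0 = Sat(~r) = {0, 1, 2, 5, 7}, add states in Sat(b) with every successor in Z. Already a fixed point.
Sat(A[b U ~r]) = {0, 1, 2, 5, 7}
EG A[b U ~r]: greatest fixpoint, start Z0 = {0, 1, 2, 5, 7}, keep only states in Sat with some successor in Z. Already a fixed point.
Sat(EG A[b U ~r]) = {0, 1, 2, 5, 7}
7 ∈ Sat(EG A[b U ~r]) = {0, 1, 2, 5, 7}, so the formula holds at 7.

Yes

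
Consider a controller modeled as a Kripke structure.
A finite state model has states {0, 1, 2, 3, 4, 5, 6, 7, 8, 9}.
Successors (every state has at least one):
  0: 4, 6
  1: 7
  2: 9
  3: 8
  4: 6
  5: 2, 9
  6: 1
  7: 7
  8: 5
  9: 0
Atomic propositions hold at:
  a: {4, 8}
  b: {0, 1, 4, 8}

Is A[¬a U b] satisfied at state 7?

No

Sat(¬a) = {0, 1, 2, 3, 5, 6, 7, 9}
A[¬a U b]: least fixpoint, start Z0 = Sat(b) = {0, 1, 4, 8}, add states in Sat(¬a) with every successor in Z. Z1 = {0, 1, 3, 4, 6, 8, 9}; Z2 = {0, 1, 2, 3, 4, 6, 8, 9}; Z3 = {0, 1, 2, 3, 4, 5, 6, 8, 9}; fixed.
Sat(A[¬a U b]) = {0, 1, 2, 3, 4, 5, 6, 8, 9}
7 ∉ Sat(A[¬a U b]) = {0, 1, 2, 3, 4, 5, 6, 8, 9}, so the formula does not hold at 7.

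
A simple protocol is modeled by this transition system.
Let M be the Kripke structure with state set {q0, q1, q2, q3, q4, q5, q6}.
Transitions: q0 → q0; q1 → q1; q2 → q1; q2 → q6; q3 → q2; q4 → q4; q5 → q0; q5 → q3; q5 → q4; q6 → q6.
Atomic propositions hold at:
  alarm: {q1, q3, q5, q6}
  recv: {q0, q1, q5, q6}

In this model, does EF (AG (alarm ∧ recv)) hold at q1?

Sat(alarm ∧ recv) = {q1, q5, q6}
AG (alarm ∧ recv): greatest fixpoint, start Z0 = {q1, q5, q6}, keep only states in Sat with every successor in Z. Z1 = {q1, q6}; fixed.
Sat(AG (alarm ∧ recv)) = {q1, q6}
EF (AG (alarm ∧ recv)): least fixpoint, start Z0 = {q1, q6}, add states with some successor in Z. Z1 = {q1, q2, q6}; Z2 = {q1, q2, q3, q6}; Z3 = {q1, q2, q3, q5, q6}; fixed.
Sat(EF (AG (alarm ∧ recv))) = {q1, q2, q3, q5, q6}
q1 ∈ Sat(EF (AG (alarm ∧ recv))) = {q1, q2, q3, q5, q6}, so the formula holds at q1.

Yes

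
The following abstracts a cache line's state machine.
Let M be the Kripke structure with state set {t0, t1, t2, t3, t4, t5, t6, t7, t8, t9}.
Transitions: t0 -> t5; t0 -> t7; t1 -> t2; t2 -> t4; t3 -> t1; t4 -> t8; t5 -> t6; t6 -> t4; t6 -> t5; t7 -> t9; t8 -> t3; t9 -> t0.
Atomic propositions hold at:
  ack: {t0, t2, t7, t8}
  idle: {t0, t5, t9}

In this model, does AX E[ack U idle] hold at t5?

E[ack U idle]: least fixpoint, start Z0 = Sat(idle) = {t0, t5, t9}, add states in Sat(ack) with some successor in Z. Z1 = {t0, t5, t7, t9}; fixed.
Sat(E[ack U idle]) = {t0, t5, t7, t9}
Sat(AX E[ack U idle]) = {s : every successor in {t0, t5, t7, t9}} = {t0, t7, t9}
t5 ∉ Sat(AX E[ack U idle]) = {t0, t7, t9}, so the formula does not hold at t5.

No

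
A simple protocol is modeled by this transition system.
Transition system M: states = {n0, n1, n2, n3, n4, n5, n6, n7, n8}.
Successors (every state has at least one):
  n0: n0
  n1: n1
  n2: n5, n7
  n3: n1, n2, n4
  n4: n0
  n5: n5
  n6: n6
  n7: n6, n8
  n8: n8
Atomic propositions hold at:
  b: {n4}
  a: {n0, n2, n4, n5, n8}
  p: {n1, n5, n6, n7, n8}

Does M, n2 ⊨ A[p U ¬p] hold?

Sat(¬p) = {n0, n2, n3, n4}
A[p U ¬p]: least fixpoint, start Z0 = Sat(¬p) = {n0, n2, n3, n4}, add states in Sat(p) with every successor in Z. Already a fixed point.
Sat(A[p U ¬p]) = {n0, n2, n3, n4}
n2 ∈ Sat(A[p U ¬p]) = {n0, n2, n3, n4}, so the formula holds at n2.

Yes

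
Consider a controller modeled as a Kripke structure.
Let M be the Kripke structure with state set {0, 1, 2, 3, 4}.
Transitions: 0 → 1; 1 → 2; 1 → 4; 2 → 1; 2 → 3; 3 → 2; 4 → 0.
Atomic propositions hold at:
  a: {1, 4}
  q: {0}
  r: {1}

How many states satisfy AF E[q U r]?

3

E[q U r]: least fixpoint, start Z0 = Sat(r) = {1}, add states in Sat(q) with some successor in Z. Z1 = {0, 1}; fixed.
Sat(E[q U r]) = {0, 1}
AF E[q U r]: least fixpoint, start Z0 = {0, 1}, add states with every successor in Z. Z1 = {0, 1, 4}; fixed.
Sat(AF E[q U r]) = {0, 1, 4}
|Sat(AF E[q U r])| = |{0, 1, 4}| = 3.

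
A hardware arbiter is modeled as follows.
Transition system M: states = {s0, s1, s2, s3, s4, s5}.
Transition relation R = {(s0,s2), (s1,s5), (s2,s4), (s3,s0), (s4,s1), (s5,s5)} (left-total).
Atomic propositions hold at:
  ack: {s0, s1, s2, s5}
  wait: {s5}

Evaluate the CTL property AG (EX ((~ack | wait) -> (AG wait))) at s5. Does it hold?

Sat(~ack) = {s3, s4}
Sat(~ack | wait) = {s3, s4, s5}
AG wait: greatest fixpoint, start Z0 = {s5}, keep only states in Sat with every successor in Z. Already a fixed point.
Sat(AG wait) = {s5}
Sat((~ack | wait) -> (AG wait)) = {s0, s1, s2, s5}
Sat(EX ((~ack | wait) -> (AG wait))) = {s : some successor in {s0, s1, s2, s5}} = {s0, s1, s3, s4, s5}
AG (EX ((~ack | wait) -> (AG wait))): greatest fixpoint, start Z0 = {s0, s1, s3, s4, s5}, keep only states in Sat with every successor in Z. Z1 = {s1, s3, s4, s5}; Z2 = {s1, s4, s5}; fixed.
Sat(AG (EX ((~ack | wait) -> (AG wait)))) = {s1, s4, s5}
s5 ∈ Sat(AG (EX ((~ack | wait) -> (AG wait)))) = {s1, s4, s5}, so the formula holds at s5.

Yes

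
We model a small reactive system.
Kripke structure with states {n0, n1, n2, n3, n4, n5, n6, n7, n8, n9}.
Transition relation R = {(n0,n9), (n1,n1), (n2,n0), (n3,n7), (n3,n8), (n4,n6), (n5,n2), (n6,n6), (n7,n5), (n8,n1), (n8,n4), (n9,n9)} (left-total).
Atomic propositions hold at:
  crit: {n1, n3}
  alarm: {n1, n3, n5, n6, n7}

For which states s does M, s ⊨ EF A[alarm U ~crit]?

{n0, n2, n3, n4, n5, n6, n7, n8, n9}

Sat(~crit) = {n0, n2, n4, n5, n6, n7, n8, n9}
A[alarm U ~crit]: least fixpoint, start Z0 = Sat(~crit) = {n0, n2, n4, n5, n6, n7, n8, n9}, add states in Sat(alarm) with every successor in Z. Z1 = {n0, n2, n3, n4, n5, n6, n7, n8, n9}; fixed.
Sat(A[alarm U ~crit]) = {n0, n2, n3, n4, n5, n6, n7, n8, n9}
EF A[alarm U ~crit]: least fixpoint, start Z0 = {n0, n2, n3, n4, n5, n6, n7, n8, n9}, add states with some successor in Z. Already a fixed point.
Sat(EF A[alarm U ~crit]) = {n0, n2, n3, n4, n5, n6, n7, n8, n9}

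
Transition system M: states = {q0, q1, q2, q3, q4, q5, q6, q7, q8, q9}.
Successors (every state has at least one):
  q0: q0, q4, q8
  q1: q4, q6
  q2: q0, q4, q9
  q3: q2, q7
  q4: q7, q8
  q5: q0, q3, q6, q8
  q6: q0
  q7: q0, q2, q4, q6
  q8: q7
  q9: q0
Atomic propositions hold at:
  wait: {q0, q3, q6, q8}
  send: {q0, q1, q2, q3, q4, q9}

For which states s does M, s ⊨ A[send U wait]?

{q0, q3, q6, q8, q9}

A[send U wait]: least fixpoint, start Z0 = Sat(wait) = {q0, q3, q6, q8}, add states in Sat(send) with every successor in Z. Z1 = {q0, q3, q6, q8, q9}; fixed.
Sat(A[send U wait]) = {q0, q3, q6, q8, q9}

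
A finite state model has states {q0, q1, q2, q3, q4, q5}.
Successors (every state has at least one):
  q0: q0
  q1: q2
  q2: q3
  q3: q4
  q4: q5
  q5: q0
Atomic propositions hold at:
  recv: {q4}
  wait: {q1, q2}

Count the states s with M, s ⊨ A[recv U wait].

A[recv U wait]: least fixpoint, start Z0 = Sat(wait) = {q1, q2}, add states in Sat(recv) with every successor in Z. Already a fixed point.
Sat(A[recv U wait]) = {q1, q2}
|Sat(A[recv U wait])| = |{q1, q2}| = 2.

2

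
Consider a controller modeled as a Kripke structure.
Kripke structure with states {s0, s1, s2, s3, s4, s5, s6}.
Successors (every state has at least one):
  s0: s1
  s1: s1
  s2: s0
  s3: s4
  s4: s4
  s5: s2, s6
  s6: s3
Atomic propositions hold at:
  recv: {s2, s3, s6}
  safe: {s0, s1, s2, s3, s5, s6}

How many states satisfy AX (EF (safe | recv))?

Sat(safe | recv) = {s0, s1, s2, s3, s5, s6}
EF (safe | recv): least fixpoint, start Z0 = {s0, s1, s2, s3, s5, s6}, add states with some successor in Z. Already a fixed point.
Sat(EF (safe | recv)) = {s0, s1, s2, s3, s5, s6}
Sat(AX (EF (safe | recv))) = {s : every successor in {s0, s1, s2, s3, s5, s6}} = {s0, s1, s2, s5, s6}
|Sat(AX (EF (safe | recv)))| = |{s0, s1, s2, s5, s6}| = 5.

5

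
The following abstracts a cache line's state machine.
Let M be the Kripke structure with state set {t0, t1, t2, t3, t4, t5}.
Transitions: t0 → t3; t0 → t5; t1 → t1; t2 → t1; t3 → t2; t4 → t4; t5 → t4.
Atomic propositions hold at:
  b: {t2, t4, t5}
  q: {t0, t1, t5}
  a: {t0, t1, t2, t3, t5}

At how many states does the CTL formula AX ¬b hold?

Sat(¬b) = {t0, t1, t3}
Sat(AX ¬b) = {s : every successor in {t0, t1, t3}} = {t1, t2}
|Sat(AX ¬b)| = |{t1, t2}| = 2.

2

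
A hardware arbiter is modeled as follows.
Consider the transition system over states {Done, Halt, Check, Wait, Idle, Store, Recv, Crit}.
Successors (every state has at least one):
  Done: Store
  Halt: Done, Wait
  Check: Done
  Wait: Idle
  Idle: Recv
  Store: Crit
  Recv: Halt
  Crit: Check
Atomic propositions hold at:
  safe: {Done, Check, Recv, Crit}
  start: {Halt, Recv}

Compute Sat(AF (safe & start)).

{Wait, Idle, Recv}

Sat(safe & start) = {Recv}
AF (safe & start): least fixpoint, start Z0 = {Recv}, add states with every successor in Z. Z1 = {Idle, Recv}; Z2 = {Wait, Idle, Recv}; fixed.
Sat(AF (safe & start)) = {Wait, Idle, Recv}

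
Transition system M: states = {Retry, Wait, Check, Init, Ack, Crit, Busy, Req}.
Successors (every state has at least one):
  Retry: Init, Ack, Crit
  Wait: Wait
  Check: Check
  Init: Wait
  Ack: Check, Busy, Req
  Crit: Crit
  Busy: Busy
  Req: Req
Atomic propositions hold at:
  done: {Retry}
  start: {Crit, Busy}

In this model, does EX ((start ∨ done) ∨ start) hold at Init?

No

Sat(start ∨ done) = {Retry, Crit, Busy}
Sat((start ∨ done) ∨ start) = {Retry, Crit, Busy}
Sat(EX ((start ∨ done) ∨ start)) = {s : some successor in {Retry, Crit, Busy}} = {Retry, Ack, Crit, Busy}
Init ∉ Sat(EX ((start ∨ done) ∨ start)) = {Retry, Ack, Crit, Busy}, so the formula does not hold at Init.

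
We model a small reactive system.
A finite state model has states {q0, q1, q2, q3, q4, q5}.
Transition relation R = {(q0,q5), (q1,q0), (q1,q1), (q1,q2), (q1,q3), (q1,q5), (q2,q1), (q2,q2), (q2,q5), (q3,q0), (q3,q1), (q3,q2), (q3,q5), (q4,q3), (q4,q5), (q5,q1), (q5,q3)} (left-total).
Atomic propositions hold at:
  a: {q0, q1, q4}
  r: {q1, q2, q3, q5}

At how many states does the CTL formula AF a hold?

3

AF a: least fixpoint, start Z0 = {q0, q1, q4}, add states with every successor in Z. Already a fixed point.
Sat(AF a) = {q0, q1, q4}
|Sat(AF a)| = |{q0, q1, q4}| = 3.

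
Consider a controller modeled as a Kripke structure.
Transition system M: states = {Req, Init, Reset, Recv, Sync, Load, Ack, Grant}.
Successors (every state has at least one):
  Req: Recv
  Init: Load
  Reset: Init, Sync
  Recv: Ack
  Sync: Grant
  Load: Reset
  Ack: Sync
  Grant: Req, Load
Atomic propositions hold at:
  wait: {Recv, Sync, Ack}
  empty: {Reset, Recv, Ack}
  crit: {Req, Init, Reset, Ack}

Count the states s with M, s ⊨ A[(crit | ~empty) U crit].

Sat(~empty) = {Req, Init, Sync, Load, Grant}
Sat(crit | ~empty) = {Req, Init, Reset, Sync, Load, Ack, Grant}
A[(crit | ~empty) U crit]: least fixpoint, start Z0 = Sat(crit) = {Req, Init, Reset, Ack}, add states in Sat(crit | ~empty) with every successor in Z. Z1 = {Req, Init, Reset, Load, Ack}; Z2 = {Req, Init, Reset, Load, Ack, Grant}; Z3 = {Req, Init, Reset, Sync, Load, Ack, Grant}; fixed.
Sat(A[(crit | ~empty) U crit]) = {Req, Init, Reset, Sync, Load, Ack, Grant}
|Sat(A[(crit | ~empty) U crit])| = |{Req, Init, Reset, Sync, Load, Ack, Grant}| = 7.

7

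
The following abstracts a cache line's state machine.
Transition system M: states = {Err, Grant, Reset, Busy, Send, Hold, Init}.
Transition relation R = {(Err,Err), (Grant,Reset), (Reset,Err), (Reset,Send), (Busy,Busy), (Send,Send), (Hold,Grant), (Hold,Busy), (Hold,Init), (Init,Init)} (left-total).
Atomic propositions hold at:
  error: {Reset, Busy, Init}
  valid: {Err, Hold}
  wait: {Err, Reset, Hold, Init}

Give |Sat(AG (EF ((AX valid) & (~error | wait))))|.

1

Sat(AX valid) = {s : every successor in {Err, Hold}} = {Err}
Sat(~error) = {Err, Grant, Send, Hold}
Sat(~error | wait) = {Err, Grant, Reset, Send, Hold, Init}
Sat((AX valid) & (~error | wait)) = {Err}
EF ((AX valid) & (~error | wait)): least fixpoint, start Z0 = {Err}, add states with some successor in Z. Z1 = {Err, Reset}; Z2 = {Err, Grant, Reset}; Z3 = {Err, Grant, Reset, Hold}; fixed.
Sat(EF ((AX valid) & (~error | wait))) = {Err, Grant, Reset, Hold}
AG (EF ((AX valid) & (~error | wait))): greatest fixpoint, start Z0 = {Err, Grant, Reset, Hold}, keep only states in Sat with every successor in Z. Z1 = {Err, Grant}; Z2 = {Err}; fixed.
Sat(AG (EF ((AX valid) & (~error | wait)))) = {Err}
|Sat(AG (EF ((AX valid) & (~error | wait))))| = |{Err}| = 1.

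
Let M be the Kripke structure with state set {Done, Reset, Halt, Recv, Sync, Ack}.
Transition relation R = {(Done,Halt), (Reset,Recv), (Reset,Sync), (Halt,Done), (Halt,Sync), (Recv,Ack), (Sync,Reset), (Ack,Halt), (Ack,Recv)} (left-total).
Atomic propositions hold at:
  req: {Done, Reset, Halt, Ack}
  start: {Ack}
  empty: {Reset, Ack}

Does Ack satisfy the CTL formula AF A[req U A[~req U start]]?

Sat(~req) = {Recv, Sync}
A[~req U start]: least fixpoint, start Z0 = Sat(start) = {Ack}, add states in Sat(~req) with every successor in Z. Z1 = {Recv, Ack}; fixed.
Sat(A[~req U start]) = {Recv, Ack}
A[req U A[~req U start]]: least fixpoint, start Z0 = Sat(A[~req U start]) = {Recv, Ack}, add states in Sat(req) with every successor in Z. Already a fixed point.
Sat(A[req U A[~req U start]]) = {Recv, Ack}
AF A[req U A[~req U start]]: least fixpoint, start Z0 = {Recv, Ack}, add states with every successor in Z. Already a fixed point.
Sat(AF A[req U A[~req U start]]) = {Recv, Ack}
Ack ∈ Sat(AF A[req U A[~req U start]]) = {Recv, Ack}, so the formula holds at Ack.

Yes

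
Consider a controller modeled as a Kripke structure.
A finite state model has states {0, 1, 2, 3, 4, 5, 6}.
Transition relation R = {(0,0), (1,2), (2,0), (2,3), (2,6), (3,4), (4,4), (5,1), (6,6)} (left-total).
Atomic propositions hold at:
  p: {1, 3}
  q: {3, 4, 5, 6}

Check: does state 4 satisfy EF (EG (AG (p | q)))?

Sat(p | q) = {1, 3, 4, 5, 6}
AG (p | q): greatest fixpoint, start Z0 = {1, 3, 4, 5, 6}, keep only states in Sat with every successor in Z. Z1 = {3, 4, 5, 6}; Z2 = {3, 4, 6}; fixed.
Sat(AG (p | q)) = {3, 4, 6}
EG (AG (p | q)): greatest fixpoint, start Z0 = {3, 4, 6}, keep only states in Sat with some successor in Z. Already a fixed point.
Sat(EG (AG (p | q))) = {3, 4, 6}
EF (EG (AG (p | q))): least fixpoint, start Z0 = {3, 4, 6}, add states with some successor in Z. Z1 = {2, 3, 4, 6}; Z2 = {1, 2, 3, 4, 6}; Z3 = {1, 2, 3, 4, 5, 6}; fixed.
Sat(EF (EG (AG (p | q)))) = {1, 2, 3, 4, 5, 6}
4 ∈ Sat(EF (EG (AG (p | q)))) = {1, 2, 3, 4, 5, 6}, so the formula holds at 4.

Yes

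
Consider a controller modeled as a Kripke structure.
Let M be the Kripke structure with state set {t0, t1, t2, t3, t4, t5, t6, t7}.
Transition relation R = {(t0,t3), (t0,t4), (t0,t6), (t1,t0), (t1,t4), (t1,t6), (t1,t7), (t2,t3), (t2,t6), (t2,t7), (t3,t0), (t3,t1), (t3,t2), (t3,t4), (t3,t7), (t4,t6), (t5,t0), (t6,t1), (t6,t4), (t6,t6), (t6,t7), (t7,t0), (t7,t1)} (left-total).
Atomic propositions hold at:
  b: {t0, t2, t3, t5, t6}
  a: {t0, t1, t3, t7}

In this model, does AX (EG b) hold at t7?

No

EG b: greatest fixpoint, start Z0 = {t0, t2, t3, t5, t6}, keep only states in Sat with some successor in Z. Already a fixed point.
Sat(EG b) = {t0, t2, t3, t5, t6}
Sat(AX (EG b)) = {s : every successor in {t0, t2, t3, t5, t6}} = {t4, t5}
t7 ∉ Sat(AX (EG b)) = {t4, t5}, so the formula does not hold at t7.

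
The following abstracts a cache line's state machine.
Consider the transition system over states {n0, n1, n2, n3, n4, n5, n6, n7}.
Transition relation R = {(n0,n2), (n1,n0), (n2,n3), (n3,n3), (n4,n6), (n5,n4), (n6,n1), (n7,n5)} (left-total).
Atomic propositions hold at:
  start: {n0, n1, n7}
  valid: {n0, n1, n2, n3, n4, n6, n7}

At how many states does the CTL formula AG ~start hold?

2

Sat(~start) = {n2, n3, n4, n5, n6}
AG ~start: greatest fixpoint, start Z0 = {n2, n3, n4, n5, n6}, keep only states in Sat with every successor in Z. Z1 = {n2, n3, n4, n5}; Z2 = {n2, n3, n5}; Z3 = {n2, n3}; fixed.
Sat(AG ~start) = {n2, n3}
|Sat(AG ~start)| = |{n2, n3}| = 2.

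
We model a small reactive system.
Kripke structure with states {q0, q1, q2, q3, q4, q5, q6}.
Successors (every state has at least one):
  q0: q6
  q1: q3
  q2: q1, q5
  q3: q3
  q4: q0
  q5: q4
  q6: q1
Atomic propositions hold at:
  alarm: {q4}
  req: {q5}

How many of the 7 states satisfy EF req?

EF req: least fixpoint, start Z0 = {q5}, add states with some successor in Z. Z1 = {q2, q5}; fixed.
Sat(EF req) = {q2, q5}
|Sat(EF req)| = |{q2, q5}| = 2.

2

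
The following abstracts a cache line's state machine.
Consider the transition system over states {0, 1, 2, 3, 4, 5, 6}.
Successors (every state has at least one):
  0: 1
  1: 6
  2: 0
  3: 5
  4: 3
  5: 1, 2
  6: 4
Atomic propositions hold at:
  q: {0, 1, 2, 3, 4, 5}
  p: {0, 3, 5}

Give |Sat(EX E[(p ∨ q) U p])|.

5

Sat(p ∨ q) = {0, 1, 2, 3, 4, 5}
E[(p ∨ q) U p]: least fixpoint, start Z0 = Sat(p) = {0, 3, 5}, add states in Sat(p ∨ q) with some successor in Z. Z1 = {0, 2, 3, 4, 5}; fixed.
Sat(E[(p ∨ q) U p]) = {0, 2, 3, 4, 5}
Sat(EX E[(p ∨ q) U p]) = {s : some successor in {0, 2, 3, 4, 5}} = {2, 3, 4, 5, 6}
|Sat(EX E[(p ∨ q) U p])| = |{2, 3, 4, 5, 6}| = 5.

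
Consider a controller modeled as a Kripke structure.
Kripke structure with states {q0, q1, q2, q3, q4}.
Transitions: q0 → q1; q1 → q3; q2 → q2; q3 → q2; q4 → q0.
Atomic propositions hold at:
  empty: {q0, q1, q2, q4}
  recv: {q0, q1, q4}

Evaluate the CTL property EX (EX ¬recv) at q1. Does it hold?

Sat(¬recv) = {q2, q3}
Sat(EX ¬recv) = {s : some successor in {q2, q3}} = {q1, q2, q3}
Sat(EX (EX ¬recv)) = {s : some successor in {q1, q2, q3}} = {q0, q1, q2, q3}
q1 ∈ Sat(EX (EX ¬recv)) = {q0, q1, q2, q3}, so the formula holds at q1.

Yes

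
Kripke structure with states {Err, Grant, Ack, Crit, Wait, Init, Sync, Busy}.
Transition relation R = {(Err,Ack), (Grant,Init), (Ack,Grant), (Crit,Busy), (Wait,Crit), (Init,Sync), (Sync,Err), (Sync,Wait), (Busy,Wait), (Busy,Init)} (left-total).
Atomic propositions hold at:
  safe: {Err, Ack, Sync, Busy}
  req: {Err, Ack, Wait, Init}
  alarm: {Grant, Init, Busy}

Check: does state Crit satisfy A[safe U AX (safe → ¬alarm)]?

No

Sat(¬alarm) = {Err, Ack, Crit, Wait, Sync}
Sat(safe → ¬alarm) = {Err, Grant, Ack, Crit, Wait, Init, Sync}
Sat(AX (safe → ¬alarm)) = {s : every successor in {Err, Grant, Ack, Crit, Wait, Init, Sync}} = {Err, Grant, Ack, Wait, Init, Sync, Busy}
A[safe U AX (safe → ¬alarm)]: least fixpoint, start Z0 = Sat(AX (safe → ¬alarm)) = {Err, Grant, Ack, Wait, Init, Sync, Busy}, add states in Sat(safe) with every successor in Z. Already a fixed point.
Sat(A[safe U AX (safe → ¬alarm)]) = {Err, Grant, Ack, Wait, Init, Sync, Busy}
Crit ∉ Sat(A[safe U AX (safe → ¬alarm)]) = {Err, Grant, Ack, Wait, Init, Sync, Busy}, so the formula does not hold at Crit.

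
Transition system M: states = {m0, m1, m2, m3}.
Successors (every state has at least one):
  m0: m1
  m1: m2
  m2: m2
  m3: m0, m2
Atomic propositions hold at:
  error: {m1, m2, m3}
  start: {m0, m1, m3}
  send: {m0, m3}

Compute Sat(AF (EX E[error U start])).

{m0, m3}

E[error U start]: least fixpoint, start Z0 = Sat(start) = {m0, m1, m3}, add states in Sat(error) with some successor in Z. Already a fixed point.
Sat(E[error U start]) = {m0, m1, m3}
Sat(EX E[error U start]) = {s : some successor in {m0, m1, m3}} = {m0, m3}
AF (EX E[error U start]): least fixpoint, start Z0 = {m0, m3}, add states with every successor in Z. Already a fixed point.
Sat(AF (EX E[error U start])) = {m0, m3}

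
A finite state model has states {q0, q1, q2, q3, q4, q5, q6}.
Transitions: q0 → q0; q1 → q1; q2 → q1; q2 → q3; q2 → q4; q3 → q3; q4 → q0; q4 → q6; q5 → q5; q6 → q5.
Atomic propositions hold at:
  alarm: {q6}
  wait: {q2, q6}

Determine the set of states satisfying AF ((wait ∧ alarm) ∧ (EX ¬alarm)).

Sat(wait ∧ alarm) = {q6}
Sat(¬alarm) = {q0, q1, q2, q3, q4, q5}
Sat(EX ¬alarm) = {s : some successor in {q0, q1, q2, q3, q4, q5}} = {q0, q1, q2, q3, q4, q5, q6}
Sat((wait ∧ alarm) ∧ (EX ¬alarm)) = {q6}
AF ((wait ∧ alarm) ∧ (EX ¬alarm)): least fixpoint, start Z0 = {q6}, add states with every successor in Z. Already a fixed point.
Sat(AF ((wait ∧ alarm) ∧ (EX ¬alarm))) = {q6}

{q6}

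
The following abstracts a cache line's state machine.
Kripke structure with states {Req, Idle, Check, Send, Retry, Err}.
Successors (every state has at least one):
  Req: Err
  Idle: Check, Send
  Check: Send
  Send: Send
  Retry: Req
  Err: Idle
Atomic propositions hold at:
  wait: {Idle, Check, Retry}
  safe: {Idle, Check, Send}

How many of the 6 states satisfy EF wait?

5

EF wait: least fixpoint, start Z0 = {Idle, Check, Retry}, add states with some successor in Z. Z1 = {Idle, Check, Retry, Err}; Z2 = {Req, Idle, Check, Retry, Err}; fixed.
Sat(EF wait) = {Req, Idle, Check, Retry, Err}
|Sat(EF wait)| = |{Req, Idle, Check, Retry, Err}| = 5.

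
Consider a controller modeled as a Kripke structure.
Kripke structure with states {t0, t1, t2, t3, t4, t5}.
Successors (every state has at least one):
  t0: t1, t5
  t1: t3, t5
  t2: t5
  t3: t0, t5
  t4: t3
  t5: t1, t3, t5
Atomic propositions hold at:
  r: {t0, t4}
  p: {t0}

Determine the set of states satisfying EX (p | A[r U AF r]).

AF r: least fixpoint, start Z0 = {t0, t4}, add states with every successor in Z. Already a fixed point.
Sat(AF r) = {t0, t4}
A[r U AF r]: least fixpoint, start Z0 = Sat(AF r) = {t0, t4}, add states in Sat(r) with every successor in Z. Already a fixed point.
Sat(A[r U AF r]) = {t0, t4}
Sat(p | A[r U AF r]) = {t0, t4}
Sat(EX (p | A[r U AF r])) = {s : some successor in {t0, t4}} = {t3}

{t3}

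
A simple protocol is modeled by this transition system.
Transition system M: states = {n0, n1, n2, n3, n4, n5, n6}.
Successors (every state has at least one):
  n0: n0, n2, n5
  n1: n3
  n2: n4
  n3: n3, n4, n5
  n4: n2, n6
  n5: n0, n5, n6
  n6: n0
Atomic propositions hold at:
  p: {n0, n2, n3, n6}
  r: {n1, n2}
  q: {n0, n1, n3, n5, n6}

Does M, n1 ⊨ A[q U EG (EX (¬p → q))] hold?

Yes

Sat(¬p) = {n1, n4, n5}
Sat(¬p → q) = {n0, n1, n2, n3, n5, n6}
Sat(EX (¬p → q)) = {s : some successor in {n0, n1, n2, n3, n5, n6}} = {n0, n1, n3, n4, n5, n6}
EG (EX (¬p → q)): greatest fixpoint, start Z0 = {n0, n1, n3, n4, n5, n6}, keep only states in Sat with some successor in Z. Already a fixed point.
Sat(EG (EX (¬p → q))) = {n0, n1, n3, n4, n5, n6}
A[q U EG (EX (¬p → q))]: least fixpoint, start Z0 = Sat(EG (EX (¬p → q))) = {n0, n1, n3, n4, n5, n6}, add states in Sat(q) with every successor in Z. Already a fixed point.
Sat(A[q U EG (EX (¬p → q))]) = {n0, n1, n3, n4, n5, n6}
n1 ∈ Sat(A[q U EG (EX (¬p → q))]) = {n0, n1, n3, n4, n5, n6}, so the formula holds at n1.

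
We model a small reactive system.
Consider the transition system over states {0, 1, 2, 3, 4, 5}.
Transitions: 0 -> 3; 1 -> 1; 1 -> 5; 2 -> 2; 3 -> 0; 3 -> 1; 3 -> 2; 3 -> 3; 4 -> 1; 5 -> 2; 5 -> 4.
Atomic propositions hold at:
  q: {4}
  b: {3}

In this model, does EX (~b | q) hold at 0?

No

Sat(~b) = {0, 1, 2, 4, 5}
Sat(~b | q) = {0, 1, 2, 4, 5}
Sat(EX (~b | q)) = {s : some successor in {0, 1, 2, 4, 5}} = {1, 2, 3, 4, 5}
0 ∉ Sat(EX (~b | q)) = {1, 2, 3, 4, 5}, so the formula does not hold at 0.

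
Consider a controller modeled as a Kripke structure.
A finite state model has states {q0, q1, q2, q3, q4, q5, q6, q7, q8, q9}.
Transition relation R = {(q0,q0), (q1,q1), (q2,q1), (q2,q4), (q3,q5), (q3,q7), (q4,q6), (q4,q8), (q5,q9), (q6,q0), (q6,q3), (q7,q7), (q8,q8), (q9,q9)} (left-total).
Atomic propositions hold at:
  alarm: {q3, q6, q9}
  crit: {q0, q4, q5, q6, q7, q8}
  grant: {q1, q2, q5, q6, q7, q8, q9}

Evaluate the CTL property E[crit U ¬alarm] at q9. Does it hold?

No

Sat(¬alarm) = {q0, q1, q2, q4, q5, q7, q8}
E[crit U ¬alarm]: least fixpoint, start Z0 = Sat(¬alarm) = {q0, q1, q2, q4, q5, q7, q8}, add states in Sat(crit) with some successor in Z. Z1 = {q0, q1, q2, q4, q5, q6, q7, q8}; fixed.
Sat(E[crit U ¬alarm]) = {q0, q1, q2, q4, q5, q6, q7, q8}
q9 ∉ Sat(E[crit U ¬alarm]) = {q0, q1, q2, q4, q5, q6, q7, q8}, so the formula does not hold at q9.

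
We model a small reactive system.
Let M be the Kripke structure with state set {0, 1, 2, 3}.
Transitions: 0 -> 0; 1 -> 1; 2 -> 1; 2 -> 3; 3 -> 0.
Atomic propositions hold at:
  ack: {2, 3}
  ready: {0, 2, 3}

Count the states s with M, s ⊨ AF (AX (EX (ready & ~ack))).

Sat(~ack) = {0, 1}
Sat(ready & ~ack) = {0}
Sat(EX (ready & ~ack)) = {s : some successor in {0}} = {0, 3}
Sat(AX (EX (ready & ~ack))) = {s : every successor in {0, 3}} = {0, 3}
AF (AX (EX (ready & ~ack))): least fixpoint, start Z0 = {0, 3}, add states with every successor in Z. Already a fixed point.
Sat(AF (AX (EX (ready & ~ack)))) = {0, 3}
|Sat(AF (AX (EX (ready & ~ack))))| = |{0, 3}| = 2.

2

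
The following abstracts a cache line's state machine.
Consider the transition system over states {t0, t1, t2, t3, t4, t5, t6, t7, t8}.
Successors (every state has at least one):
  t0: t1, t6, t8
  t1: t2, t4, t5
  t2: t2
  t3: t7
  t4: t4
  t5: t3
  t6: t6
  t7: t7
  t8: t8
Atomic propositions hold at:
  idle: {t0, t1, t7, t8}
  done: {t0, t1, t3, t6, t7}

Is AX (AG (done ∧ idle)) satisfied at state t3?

Yes

Sat(done ∧ idle) = {t0, t1, t7}
AG (done ∧ idle): greatest fixpoint, start Z0 = {t0, t1, t7}, keep only states in Sat with every successor in Z. Z1 = {t7}; fixed.
Sat(AG (done ∧ idle)) = {t7}
Sat(AX (AG (done ∧ idle))) = {s : every successor in {t7}} = {t3, t7}
t3 ∈ Sat(AX (AG (done ∧ idle))) = {t3, t7}, so the formula holds at t3.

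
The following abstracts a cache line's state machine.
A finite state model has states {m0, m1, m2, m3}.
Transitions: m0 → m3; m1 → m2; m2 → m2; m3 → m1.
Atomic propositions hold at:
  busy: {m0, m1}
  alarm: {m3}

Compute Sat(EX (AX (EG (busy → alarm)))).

{m1, m2, m3}

Sat(busy → alarm) = {m2, m3}
EG (busy → alarm): greatest fixpoint, start Z0 = {m2, m3}, keep only states in Sat with some successor in Z. Z1 = {m2}; fixed.
Sat(EG (busy → alarm)) = {m2}
Sat(AX (EG (busy → alarm))) = {s : every successor in {m2}} = {m1, m2}
Sat(EX (AX (EG (busy → alarm)))) = {s : some successor in {m1, m2}} = {m1, m2, m3}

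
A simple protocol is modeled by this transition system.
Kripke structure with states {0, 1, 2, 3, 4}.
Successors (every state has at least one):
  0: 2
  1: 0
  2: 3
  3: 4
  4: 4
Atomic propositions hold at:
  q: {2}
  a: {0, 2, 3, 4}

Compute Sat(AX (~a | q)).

{0}

Sat(~a) = {1}
Sat(~a | q) = {1, 2}
Sat(AX (~a | q)) = {s : every successor in {1, 2}} = {0}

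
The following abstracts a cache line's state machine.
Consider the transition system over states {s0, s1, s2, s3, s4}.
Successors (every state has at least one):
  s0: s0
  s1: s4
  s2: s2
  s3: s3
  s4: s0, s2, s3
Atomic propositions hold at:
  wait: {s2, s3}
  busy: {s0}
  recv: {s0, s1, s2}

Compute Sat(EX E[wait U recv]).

E[wait U recv]: least fixpoint, start Z0 = Sat(recv) = {s0, s1, s2}, add states in Sat(wait) with some successor in Z. Already a fixed point.
Sat(E[wait U recv]) = {s0, s1, s2}
Sat(EX E[wait U recv]) = {s : some successor in {s0, s1, s2}} = {s0, s2, s4}

{s0, s2, s4}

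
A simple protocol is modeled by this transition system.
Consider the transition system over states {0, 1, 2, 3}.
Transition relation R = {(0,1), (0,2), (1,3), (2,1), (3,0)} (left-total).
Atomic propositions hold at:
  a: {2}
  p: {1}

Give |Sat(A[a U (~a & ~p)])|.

Sat(~a) = {0, 1, 3}
Sat(~p) = {0, 2, 3}
Sat(~a & ~p) = {0, 3}
A[a U (~a & ~p)]: least fixpoint, start Z0 = Sat((~a & ~p)) = {0, 3}, add states in Sat(a) with every successor in Z. Already a fixed point.
Sat(A[a U (~a & ~p)]) = {0, 3}
|Sat(A[a U (~a & ~p)])| = |{0, 3}| = 2.

2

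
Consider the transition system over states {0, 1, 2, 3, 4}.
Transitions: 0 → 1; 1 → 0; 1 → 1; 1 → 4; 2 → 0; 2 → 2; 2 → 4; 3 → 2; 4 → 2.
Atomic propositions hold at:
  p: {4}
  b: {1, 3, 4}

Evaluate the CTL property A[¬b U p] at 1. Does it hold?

No

Sat(¬b) = {0, 2}
A[¬b U p]: least fixpoint, start Z0 = Sat(p) = {4}, add states in Sat(¬b) with every successor in Z. Already a fixed point.
Sat(A[¬b U p]) = {4}
1 ∉ Sat(A[¬b U p]) = {4}, so the formula does not hold at 1.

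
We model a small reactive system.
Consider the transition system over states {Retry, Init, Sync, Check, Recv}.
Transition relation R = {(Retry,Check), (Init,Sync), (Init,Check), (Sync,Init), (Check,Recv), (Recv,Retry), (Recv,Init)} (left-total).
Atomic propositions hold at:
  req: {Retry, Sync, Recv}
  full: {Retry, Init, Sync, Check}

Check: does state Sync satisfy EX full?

Sat(EX full) = {s : some successor in {Retry, Init, Sync, Check}} = {Retry, Init, Sync, Recv}
Sync ∈ Sat(EX full) = {Retry, Init, Sync, Recv}, so the formula holds at Sync.

Yes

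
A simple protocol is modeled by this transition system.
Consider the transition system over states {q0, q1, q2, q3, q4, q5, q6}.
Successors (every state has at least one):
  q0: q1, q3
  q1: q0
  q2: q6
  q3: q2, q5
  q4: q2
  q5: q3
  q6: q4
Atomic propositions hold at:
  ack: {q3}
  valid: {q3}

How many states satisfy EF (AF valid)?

AF valid: least fixpoint, start Z0 = {q3}, add states with every successor in Z. Z1 = {q3, q5}; fixed.
Sat(AF valid) = {q3, q5}
EF (AF valid): least fixpoint, start Z0 = {q3, q5}, add states with some successor in Z. Z1 = {q0, q3, q5}; Z2 = {q0, q1, q3, q5}; fixed.
Sat(EF (AF valid)) = {q0, q1, q3, q5}
|Sat(EF (AF valid))| = |{q0, q1, q3, q5}| = 4.

4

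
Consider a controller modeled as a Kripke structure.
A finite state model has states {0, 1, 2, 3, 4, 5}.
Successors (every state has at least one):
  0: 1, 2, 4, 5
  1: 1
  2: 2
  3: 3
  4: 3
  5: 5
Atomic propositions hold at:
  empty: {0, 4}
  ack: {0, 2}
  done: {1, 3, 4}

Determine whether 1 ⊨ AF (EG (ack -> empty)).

Yes

Sat(ack -> empty) = {0, 1, 3, 4, 5}
EG (ack -> empty): greatest fixpoint, start Z0 = {0, 1, 3, 4, 5}, keep only states in Sat with some successor in Z. Already a fixed point.
Sat(EG (ack -> empty)) = {0, 1, 3, 4, 5}
AF (EG (ack -> empty)): least fixpoint, start Z0 = {0, 1, 3, 4, 5}, add states with every successor in Z. Already a fixed point.
Sat(AF (EG (ack -> empty))) = {0, 1, 3, 4, 5}
1 ∈ Sat(AF (EG (ack -> empty))) = {0, 1, 3, 4, 5}, so the formula holds at 1.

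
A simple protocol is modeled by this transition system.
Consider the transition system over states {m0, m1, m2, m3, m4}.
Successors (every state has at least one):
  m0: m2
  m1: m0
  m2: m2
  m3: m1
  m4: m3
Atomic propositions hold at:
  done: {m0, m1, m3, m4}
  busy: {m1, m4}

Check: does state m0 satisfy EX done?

Sat(EX done) = {s : some successor in {m0, m1, m3, m4}} = {m1, m3, m4}
m0 ∉ Sat(EX done) = {m1, m3, m4}, so the formula does not hold at m0.

No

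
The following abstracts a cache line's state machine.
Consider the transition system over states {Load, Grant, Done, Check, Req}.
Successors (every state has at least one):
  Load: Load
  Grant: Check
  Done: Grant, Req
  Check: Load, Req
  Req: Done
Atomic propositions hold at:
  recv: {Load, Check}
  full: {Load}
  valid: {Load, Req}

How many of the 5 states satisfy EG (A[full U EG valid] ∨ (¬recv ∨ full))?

3

EG valid: greatest fixpoint, start Z0 = {Load, Req}, keep only states in Sat with some successor in Z. Z1 = {Load}; fixed.
Sat(EG valid) = {Load}
A[full U EG valid]: least fixpoint, start Z0 = Sat(EG valid) = {Load}, add states in Sat(full) with every successor in Z. Already a fixed point.
Sat(A[full U EG valid]) = {Load}
Sat(¬recv) = {Grant, Done, Req}
Sat(¬recv ∨ full) = {Load, Grant, Done, Req}
Sat(A[full U EG valid] ∨ (¬recv ∨ full)) = {Load, Grant, Done, Req}
EG (A[full U EG valid] ∨ (¬recv ∨ full)): greatest fixpoint, start Z0 = {Load, Grant, Done, Req}, keep only states in Sat with some successor in Z. Z1 = {Load, Done, Req}; fixed.
Sat(EG (A[full U EG valid] ∨ (¬recv ∨ full))) = {Load, Done, Req}
|Sat(EG (A[full U EG valid] ∨ (¬recv ∨ full)))| = |{Load, Done, Req}| = 3.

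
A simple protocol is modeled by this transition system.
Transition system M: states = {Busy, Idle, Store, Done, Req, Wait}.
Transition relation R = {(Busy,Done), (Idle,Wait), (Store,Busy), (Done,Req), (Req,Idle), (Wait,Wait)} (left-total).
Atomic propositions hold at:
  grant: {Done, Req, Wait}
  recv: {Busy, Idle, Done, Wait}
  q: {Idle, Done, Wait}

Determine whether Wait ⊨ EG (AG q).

Yes

AG q: greatest fixpoint, start Z0 = {Idle, Done, Wait}, keep only states in Sat with every successor in Z. Z1 = {Idle, Wait}; fixed.
Sat(AG q) = {Idle, Wait}
EG (AG q): greatest fixpoint, start Z0 = {Idle, Wait}, keep only states in Sat with some successor in Z. Already a fixed point.
Sat(EG (AG q)) = {Idle, Wait}
Wait ∈ Sat(EG (AG q)) = {Idle, Wait}, so the formula holds at Wait.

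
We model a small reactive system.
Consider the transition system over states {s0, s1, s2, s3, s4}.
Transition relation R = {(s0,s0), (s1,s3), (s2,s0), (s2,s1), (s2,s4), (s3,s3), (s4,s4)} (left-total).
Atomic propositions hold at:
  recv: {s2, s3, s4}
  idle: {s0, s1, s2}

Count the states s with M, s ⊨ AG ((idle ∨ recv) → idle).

1

Sat(idle ∨ recv) = {s0, s1, s2, s3, s4}
Sat((idle ∨ recv) → idle) = {s0, s1, s2}
AG ((idle ∨ recv) → idle): greatest fixpoint, start Z0 = {s0, s1, s2}, keep only states in Sat with every successor in Z. Z1 = {s0}; fixed.
Sat(AG ((idle ∨ recv) → idle)) = {s0}
|Sat(AG ((idle ∨ recv) → idle))| = |{s0}| = 1.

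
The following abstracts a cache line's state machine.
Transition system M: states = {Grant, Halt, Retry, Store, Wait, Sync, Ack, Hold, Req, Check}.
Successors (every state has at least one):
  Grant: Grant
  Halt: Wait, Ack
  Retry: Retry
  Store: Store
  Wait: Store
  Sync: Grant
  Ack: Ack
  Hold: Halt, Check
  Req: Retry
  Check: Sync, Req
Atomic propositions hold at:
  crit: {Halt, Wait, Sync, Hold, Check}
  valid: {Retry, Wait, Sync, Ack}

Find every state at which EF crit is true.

{Halt, Wait, Sync, Hold, Check}

EF crit: least fixpoint, start Z0 = {Halt, Wait, Sync, Hold, Check}, add states with some successor in Z. Already a fixed point.
Sat(EF crit) = {Halt, Wait, Sync, Hold, Check}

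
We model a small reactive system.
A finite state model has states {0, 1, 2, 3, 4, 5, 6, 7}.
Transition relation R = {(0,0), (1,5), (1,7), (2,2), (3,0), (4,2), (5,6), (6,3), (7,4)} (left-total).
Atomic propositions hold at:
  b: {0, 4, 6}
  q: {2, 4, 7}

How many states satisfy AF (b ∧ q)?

Sat(b ∧ q) = {4}
AF (b ∧ q): least fixpoint, start Z0 = {4}, add states with every successor in Z. Z1 = {4, 7}; fixed.
Sat(AF (b ∧ q)) = {4, 7}
|Sat(AF (b ∧ q))| = |{4, 7}| = 2.

2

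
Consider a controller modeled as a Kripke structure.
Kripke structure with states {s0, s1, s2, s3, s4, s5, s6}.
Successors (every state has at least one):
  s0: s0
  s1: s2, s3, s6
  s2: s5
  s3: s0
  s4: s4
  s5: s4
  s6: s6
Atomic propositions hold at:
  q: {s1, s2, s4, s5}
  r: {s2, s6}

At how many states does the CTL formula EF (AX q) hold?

Sat(AX q) = {s : every successor in {s1, s2, s4, s5}} = {s2, s4, s5}
EF (AX q): least fixpoint, start Z0 = {s2, s4, s5}, add states with some successor in Z. Z1 = {s1, s2, s4, s5}; fixed.
Sat(EF (AX q)) = {s1, s2, s4, s5}
|Sat(EF (AX q))| = |{s1, s2, s4, s5}| = 4.

4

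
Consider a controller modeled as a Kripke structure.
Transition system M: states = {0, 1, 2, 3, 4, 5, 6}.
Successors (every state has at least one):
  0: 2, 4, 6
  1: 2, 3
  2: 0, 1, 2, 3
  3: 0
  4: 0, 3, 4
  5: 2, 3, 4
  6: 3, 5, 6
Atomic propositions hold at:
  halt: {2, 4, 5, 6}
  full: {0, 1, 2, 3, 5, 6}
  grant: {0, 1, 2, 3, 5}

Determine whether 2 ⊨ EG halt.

EG halt: greatest fixpoint, start Z0 = {2, 4, 5, 6}, keep only states in Sat with some successor in Z. Already a fixed point.
Sat(EG halt) = {2, 4, 5, 6}
2 ∈ Sat(EG halt) = {2, 4, 5, 6}, so the formula holds at 2.

Yes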